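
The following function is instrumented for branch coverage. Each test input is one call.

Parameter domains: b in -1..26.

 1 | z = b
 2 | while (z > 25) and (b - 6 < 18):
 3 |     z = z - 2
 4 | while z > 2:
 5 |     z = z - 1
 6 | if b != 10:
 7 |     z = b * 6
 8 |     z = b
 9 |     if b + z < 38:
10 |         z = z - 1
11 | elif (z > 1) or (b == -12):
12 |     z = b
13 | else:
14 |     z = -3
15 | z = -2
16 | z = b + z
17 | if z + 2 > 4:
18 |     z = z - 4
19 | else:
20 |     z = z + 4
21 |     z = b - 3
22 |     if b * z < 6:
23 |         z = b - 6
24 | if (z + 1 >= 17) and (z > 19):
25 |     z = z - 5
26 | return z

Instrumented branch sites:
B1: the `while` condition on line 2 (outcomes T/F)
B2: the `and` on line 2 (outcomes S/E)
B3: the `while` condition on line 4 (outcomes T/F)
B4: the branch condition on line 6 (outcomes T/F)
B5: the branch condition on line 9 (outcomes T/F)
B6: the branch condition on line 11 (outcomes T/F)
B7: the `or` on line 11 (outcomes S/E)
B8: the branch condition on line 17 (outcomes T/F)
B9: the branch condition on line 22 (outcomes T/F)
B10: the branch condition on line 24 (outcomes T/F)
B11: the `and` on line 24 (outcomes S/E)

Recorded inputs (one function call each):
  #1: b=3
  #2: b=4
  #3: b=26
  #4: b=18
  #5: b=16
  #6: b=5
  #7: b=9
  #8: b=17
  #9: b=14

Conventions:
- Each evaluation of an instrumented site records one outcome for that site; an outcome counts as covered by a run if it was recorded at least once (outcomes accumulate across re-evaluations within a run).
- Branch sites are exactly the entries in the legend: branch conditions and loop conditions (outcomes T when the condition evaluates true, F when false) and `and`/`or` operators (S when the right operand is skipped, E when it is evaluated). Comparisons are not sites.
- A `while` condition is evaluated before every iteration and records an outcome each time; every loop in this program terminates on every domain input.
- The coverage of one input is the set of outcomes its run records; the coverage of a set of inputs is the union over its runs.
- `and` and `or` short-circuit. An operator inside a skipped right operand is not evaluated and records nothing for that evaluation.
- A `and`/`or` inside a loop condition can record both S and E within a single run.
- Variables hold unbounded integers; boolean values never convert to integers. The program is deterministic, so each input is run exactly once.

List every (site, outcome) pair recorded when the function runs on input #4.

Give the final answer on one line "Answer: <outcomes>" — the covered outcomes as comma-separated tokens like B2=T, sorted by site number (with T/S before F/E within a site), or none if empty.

Event log for input #4 (b=18):
  B2->S, B1->F, B3->T, B3->T, B3->T, B3->T, B3->T, B3->T, B3->T, B3->T
  B3->T, B3->T, B3->T, B3->T, B3->T, B3->T, B3->T, B3->T, B3->F, B4->T
  B5->T, B8->T, B11->S, B10->F
distinct outcomes covered: B1=F, B2=S, B3=T, B3=F, B4=T, B5=T, B8=T, B10=F, B11=S

Answer: B1=F, B2=S, B3=T, B3=F, B4=T, B5=T, B8=T, B10=F, B11=S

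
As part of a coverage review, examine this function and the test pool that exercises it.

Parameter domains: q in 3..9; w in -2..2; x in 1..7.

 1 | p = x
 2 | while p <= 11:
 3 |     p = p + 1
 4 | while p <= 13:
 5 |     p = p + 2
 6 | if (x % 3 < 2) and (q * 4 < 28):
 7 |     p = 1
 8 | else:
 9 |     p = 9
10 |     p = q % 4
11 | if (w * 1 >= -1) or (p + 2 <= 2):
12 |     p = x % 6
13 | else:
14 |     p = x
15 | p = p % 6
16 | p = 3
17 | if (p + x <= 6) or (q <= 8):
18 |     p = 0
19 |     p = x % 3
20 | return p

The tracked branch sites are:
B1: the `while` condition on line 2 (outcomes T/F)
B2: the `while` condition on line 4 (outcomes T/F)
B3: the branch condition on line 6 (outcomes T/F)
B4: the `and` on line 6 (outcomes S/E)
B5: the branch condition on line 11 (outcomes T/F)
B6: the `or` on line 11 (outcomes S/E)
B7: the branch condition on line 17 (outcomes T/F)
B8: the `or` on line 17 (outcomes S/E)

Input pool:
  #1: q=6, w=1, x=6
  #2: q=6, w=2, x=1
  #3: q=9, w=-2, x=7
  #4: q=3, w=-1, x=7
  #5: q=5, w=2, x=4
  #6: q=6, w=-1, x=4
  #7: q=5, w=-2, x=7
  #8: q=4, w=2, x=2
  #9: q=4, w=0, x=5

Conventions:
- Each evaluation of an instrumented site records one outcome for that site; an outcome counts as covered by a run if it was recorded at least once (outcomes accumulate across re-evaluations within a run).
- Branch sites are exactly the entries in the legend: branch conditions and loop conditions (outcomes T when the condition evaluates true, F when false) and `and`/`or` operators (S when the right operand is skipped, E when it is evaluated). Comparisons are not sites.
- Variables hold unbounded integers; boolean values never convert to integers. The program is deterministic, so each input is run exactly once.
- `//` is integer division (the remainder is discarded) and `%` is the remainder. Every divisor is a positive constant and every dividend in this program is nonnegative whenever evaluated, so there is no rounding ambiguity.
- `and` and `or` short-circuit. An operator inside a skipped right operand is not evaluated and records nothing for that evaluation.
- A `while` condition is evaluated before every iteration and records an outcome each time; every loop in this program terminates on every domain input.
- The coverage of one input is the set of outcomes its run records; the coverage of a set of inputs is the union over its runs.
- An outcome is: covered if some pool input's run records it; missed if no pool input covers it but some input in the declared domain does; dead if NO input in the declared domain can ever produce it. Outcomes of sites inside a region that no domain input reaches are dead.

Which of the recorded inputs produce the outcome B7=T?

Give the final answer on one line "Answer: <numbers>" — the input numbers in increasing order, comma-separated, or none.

input #1 (q=6, w=1, x=6): records B7=T
input #2 (q=6, w=2, x=1): records B7=T
input #3 (q=9, w=-2, x=7): does not record B7=T
input #4 (q=3, w=-1, x=7): records B7=T
input #5 (q=5, w=2, x=4): records B7=T
input #6 (q=6, w=-1, x=4): records B7=T
input #7 (q=5, w=-2, x=7): records B7=T
input #8 (q=4, w=2, x=2): records B7=T
input #9 (q=4, w=0, x=5): records B7=T

Answer: 1, 2, 4, 5, 6, 7, 8, 9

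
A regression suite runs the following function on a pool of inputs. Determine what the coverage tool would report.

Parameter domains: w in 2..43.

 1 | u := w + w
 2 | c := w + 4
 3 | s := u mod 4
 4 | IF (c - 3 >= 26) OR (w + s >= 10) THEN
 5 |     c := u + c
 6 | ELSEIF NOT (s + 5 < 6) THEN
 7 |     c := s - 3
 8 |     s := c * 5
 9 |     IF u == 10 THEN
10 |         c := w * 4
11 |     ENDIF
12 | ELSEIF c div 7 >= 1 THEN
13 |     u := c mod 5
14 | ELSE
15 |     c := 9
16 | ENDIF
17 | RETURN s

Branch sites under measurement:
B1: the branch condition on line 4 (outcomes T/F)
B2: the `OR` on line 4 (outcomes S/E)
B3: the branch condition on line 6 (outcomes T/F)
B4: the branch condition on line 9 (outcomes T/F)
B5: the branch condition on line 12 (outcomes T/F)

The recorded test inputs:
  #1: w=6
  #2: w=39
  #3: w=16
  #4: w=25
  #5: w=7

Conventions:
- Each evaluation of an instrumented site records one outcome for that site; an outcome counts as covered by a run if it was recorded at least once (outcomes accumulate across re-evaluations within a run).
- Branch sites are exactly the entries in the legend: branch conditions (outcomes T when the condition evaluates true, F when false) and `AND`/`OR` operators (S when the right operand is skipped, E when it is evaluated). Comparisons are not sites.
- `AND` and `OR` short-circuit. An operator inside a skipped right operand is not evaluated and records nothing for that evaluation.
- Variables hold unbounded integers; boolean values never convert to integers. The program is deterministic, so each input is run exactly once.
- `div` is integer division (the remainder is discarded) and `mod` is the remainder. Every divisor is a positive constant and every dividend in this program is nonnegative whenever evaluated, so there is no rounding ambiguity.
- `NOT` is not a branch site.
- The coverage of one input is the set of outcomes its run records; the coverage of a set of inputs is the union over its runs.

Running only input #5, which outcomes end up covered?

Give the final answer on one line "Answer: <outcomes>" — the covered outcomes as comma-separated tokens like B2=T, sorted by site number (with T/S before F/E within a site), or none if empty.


Simulating input #5 (w=7) step by step:
  B2->E, B1->F, B3->T, B4->F
deduplicating events, the covered set is: B1=F, B2=E, B3=T, B4=F
Answer: B1=F, B2=E, B3=T, B4=F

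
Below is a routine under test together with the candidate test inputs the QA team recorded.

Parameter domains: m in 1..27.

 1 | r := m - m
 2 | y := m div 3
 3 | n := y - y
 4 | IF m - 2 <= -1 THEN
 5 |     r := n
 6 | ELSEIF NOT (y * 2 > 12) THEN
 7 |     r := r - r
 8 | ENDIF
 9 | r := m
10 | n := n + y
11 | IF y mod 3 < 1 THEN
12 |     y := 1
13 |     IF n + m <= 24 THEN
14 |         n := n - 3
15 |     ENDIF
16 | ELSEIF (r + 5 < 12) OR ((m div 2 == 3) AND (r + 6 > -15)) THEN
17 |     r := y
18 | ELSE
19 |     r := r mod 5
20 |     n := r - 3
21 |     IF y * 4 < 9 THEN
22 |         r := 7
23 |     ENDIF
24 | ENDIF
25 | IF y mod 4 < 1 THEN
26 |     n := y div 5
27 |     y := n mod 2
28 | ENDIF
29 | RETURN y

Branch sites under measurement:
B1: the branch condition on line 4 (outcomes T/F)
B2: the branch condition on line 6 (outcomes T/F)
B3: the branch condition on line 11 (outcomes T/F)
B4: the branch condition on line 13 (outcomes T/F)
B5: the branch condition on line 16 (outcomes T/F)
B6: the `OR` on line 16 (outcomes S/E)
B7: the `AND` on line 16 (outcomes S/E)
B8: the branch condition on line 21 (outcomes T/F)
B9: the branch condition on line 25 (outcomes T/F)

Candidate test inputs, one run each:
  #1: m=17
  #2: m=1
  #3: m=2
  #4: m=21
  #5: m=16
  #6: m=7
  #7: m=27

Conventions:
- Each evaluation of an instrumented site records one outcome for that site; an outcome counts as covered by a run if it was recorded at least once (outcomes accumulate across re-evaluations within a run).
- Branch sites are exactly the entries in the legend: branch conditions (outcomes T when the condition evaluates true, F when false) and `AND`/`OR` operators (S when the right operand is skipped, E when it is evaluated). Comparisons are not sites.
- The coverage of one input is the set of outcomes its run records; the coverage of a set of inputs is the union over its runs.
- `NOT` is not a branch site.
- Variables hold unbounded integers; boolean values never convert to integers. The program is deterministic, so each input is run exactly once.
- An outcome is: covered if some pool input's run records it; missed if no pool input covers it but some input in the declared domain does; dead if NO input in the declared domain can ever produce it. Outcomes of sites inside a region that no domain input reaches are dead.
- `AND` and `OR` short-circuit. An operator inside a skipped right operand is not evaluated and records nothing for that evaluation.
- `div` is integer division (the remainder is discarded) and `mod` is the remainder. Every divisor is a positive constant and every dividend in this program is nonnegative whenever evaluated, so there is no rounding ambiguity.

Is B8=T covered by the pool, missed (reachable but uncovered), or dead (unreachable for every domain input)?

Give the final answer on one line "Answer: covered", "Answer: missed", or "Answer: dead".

no pool input records B8=T
but domain input (m=8) does record it -> reachable, so missed

Answer: missed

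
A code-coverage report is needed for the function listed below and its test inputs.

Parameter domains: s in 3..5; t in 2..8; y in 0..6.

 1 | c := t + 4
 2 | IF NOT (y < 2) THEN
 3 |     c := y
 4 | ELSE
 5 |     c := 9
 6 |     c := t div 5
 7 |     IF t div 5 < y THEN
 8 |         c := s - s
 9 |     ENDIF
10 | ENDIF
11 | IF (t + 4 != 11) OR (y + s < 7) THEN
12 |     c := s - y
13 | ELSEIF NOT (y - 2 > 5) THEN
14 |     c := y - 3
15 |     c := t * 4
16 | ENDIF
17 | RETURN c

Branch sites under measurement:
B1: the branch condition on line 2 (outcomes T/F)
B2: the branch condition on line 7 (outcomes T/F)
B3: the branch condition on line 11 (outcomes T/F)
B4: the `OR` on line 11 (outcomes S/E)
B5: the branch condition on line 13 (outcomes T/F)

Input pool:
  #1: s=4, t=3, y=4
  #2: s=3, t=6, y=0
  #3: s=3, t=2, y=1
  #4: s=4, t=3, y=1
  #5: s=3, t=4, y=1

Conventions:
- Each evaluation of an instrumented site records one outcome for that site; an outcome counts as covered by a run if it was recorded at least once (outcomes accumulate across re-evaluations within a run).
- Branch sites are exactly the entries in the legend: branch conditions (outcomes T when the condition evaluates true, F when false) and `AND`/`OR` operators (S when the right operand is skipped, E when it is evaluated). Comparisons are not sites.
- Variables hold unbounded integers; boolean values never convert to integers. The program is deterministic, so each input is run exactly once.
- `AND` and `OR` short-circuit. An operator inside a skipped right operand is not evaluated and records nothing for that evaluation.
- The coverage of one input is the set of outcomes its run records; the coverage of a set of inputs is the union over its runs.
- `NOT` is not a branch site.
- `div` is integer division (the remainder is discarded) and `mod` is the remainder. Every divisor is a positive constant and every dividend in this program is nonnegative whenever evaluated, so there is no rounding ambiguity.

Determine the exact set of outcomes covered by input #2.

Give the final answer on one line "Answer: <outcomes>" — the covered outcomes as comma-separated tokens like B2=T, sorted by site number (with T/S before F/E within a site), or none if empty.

Running input #2 (s=3, t=6, y=0), event by event:
  B1->F, B2->F, B4->S, B3->T
collecting distinct outcomes: B1=F, B2=F, B3=T, B4=S

Answer: B1=F, B2=F, B3=T, B4=S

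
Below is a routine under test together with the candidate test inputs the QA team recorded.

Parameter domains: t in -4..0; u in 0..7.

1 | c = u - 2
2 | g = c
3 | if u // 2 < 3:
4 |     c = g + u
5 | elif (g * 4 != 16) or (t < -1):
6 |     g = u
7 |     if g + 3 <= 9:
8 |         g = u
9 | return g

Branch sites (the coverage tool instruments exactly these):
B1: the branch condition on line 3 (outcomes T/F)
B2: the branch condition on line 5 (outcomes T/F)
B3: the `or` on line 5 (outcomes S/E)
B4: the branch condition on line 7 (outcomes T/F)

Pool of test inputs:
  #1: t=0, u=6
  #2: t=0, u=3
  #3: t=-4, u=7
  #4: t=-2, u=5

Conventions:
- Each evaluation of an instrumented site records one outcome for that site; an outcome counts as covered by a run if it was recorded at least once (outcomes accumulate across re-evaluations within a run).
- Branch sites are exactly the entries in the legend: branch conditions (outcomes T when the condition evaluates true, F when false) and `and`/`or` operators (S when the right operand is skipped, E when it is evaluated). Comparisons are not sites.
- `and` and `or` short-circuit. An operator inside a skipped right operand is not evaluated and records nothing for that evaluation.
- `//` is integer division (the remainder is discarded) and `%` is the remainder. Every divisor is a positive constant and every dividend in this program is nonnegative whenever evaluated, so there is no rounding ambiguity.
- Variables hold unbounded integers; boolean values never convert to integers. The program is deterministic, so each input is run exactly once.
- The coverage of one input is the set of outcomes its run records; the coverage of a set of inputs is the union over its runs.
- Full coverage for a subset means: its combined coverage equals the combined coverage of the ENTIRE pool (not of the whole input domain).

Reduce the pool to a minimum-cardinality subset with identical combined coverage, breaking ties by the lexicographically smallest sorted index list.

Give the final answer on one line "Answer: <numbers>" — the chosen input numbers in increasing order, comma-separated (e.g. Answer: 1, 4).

input #1, t=0, u=6: outcomes B1=F, B2=F, B3=E
input #2, t=0, u=3: outcomes B1=T
input #3, t=-4, u=7: outcomes B1=F, B2=T, B3=S, B4=F
input #4, t=-2, u=5: outcomes B1=T
together the pool reaches 7 outcomes: B1=T, B1=F, B2=T, B2=F, B3=S, B3=E, B4=F
no size-1 subset reaches all 7 outcomes (best union: 4/7)
no size-2 subset reaches all 7 outcomes (best union: 6/7)
at size 3, {1, 2, 3} reaches all 7 outcomes; every lexicographically earlier size-3 subset fails

Answer: 1, 2, 3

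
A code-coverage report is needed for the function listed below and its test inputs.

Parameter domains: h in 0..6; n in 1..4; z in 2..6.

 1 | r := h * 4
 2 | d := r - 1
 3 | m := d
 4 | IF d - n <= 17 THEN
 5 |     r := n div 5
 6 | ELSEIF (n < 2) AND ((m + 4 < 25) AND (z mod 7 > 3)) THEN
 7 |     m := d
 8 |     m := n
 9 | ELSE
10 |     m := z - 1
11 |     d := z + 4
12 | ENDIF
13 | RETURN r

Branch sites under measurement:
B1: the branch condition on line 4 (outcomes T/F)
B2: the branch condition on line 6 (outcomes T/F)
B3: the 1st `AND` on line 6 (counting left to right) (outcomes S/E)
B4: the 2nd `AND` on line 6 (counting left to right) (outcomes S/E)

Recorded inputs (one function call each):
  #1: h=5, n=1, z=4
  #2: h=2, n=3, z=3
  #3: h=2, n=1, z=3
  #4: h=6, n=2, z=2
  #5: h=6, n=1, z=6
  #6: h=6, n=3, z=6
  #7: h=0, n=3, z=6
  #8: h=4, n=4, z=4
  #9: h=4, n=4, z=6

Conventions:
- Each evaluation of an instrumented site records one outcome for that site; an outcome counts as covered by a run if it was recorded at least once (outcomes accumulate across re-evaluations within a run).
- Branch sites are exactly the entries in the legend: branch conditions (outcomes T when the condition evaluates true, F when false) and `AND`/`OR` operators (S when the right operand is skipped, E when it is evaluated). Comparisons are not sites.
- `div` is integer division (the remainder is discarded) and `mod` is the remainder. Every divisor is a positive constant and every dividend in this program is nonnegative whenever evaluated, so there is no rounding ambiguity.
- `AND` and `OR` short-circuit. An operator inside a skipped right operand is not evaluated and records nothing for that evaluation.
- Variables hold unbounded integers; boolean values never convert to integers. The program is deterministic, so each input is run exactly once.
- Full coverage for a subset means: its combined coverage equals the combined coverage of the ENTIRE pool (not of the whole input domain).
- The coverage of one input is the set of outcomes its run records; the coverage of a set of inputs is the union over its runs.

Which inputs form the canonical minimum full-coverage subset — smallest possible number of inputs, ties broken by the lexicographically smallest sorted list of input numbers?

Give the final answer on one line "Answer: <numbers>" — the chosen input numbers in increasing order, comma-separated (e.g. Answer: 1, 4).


#1 (h=5, n=1, z=4) -> B1->F, B3->E, B4->E, B2->T; covered: B1=F, B2=T, B3=E, B4=E
#2 (h=2, n=3, z=3) -> B1->T; covered: B1=T
#3 (h=2, n=1, z=3) -> B1->T; covered: B1=T
#4 (h=6, n=2, z=2) -> B1->F, B3->S, B2->F; covered: B1=F, B2=F, B3=S
#5 (h=6, n=1, z=6) -> B1->F, B3->E, B4->S, B2->F; covered: B1=F, B2=F, B3=E, B4=S
#6 (h=6, n=3, z=6) -> B1->F, B3->S, B2->F; covered: B1=F, B2=F, B3=S
#7 (h=0, n=3, z=6) -> B1->T; covered: B1=T
#8 (h=4, n=4, z=4) -> B1->T; covered: B1=T
#9 (h=4, n=4, z=6) -> B1->T; covered: B1=T
the full pool covers 8 outcomes: B1=T, B1=F, B2=T, B2=F, B3=S, B3=E, B4=S, B4=E
size 1 is not enough: best union over all size-1 subsets is 4/8
size 2 is not enough: best union over all size-2 subsets is 6/8
size 3 is not enough: best union over all size-3 subsets is 7/8
inputs {1, 2, 4, 5} (size 4) cover everything; no size-4 subset with a lexicographically smaller index list covers all 8
Answer: 1, 2, 4, 5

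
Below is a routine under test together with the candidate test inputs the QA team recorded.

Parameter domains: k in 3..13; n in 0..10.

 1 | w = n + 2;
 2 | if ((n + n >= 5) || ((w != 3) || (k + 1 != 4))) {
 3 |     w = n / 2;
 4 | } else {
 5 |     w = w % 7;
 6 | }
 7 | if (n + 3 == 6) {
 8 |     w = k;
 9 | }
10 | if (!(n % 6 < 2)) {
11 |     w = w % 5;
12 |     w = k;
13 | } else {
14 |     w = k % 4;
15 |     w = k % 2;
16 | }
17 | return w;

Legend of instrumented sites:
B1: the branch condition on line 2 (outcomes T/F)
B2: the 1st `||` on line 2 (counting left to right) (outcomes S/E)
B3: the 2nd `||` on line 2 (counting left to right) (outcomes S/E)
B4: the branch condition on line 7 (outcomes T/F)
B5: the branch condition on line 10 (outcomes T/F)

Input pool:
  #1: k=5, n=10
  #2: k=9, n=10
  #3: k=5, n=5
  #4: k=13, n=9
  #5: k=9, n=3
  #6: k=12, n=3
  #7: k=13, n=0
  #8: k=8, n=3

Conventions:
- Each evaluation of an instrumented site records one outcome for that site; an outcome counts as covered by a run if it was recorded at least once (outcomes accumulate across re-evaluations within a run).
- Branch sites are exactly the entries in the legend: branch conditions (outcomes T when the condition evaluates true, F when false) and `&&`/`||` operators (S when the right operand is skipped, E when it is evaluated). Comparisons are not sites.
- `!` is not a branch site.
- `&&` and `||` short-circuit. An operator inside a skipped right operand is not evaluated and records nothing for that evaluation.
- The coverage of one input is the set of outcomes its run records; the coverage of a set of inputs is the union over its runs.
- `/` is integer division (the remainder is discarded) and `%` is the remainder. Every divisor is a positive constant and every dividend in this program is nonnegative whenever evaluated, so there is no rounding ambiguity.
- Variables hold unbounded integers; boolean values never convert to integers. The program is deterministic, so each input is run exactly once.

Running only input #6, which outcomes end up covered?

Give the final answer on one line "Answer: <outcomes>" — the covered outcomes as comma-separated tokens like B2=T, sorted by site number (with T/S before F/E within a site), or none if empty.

Running input #6 (k=12, n=3), event by event:
  B2->S, B1->T, B4->T, B5->T
deduplicating events, the covered set is: B1=T, B2=S, B4=T, B5=T

Answer: B1=T, B2=S, B4=T, B5=T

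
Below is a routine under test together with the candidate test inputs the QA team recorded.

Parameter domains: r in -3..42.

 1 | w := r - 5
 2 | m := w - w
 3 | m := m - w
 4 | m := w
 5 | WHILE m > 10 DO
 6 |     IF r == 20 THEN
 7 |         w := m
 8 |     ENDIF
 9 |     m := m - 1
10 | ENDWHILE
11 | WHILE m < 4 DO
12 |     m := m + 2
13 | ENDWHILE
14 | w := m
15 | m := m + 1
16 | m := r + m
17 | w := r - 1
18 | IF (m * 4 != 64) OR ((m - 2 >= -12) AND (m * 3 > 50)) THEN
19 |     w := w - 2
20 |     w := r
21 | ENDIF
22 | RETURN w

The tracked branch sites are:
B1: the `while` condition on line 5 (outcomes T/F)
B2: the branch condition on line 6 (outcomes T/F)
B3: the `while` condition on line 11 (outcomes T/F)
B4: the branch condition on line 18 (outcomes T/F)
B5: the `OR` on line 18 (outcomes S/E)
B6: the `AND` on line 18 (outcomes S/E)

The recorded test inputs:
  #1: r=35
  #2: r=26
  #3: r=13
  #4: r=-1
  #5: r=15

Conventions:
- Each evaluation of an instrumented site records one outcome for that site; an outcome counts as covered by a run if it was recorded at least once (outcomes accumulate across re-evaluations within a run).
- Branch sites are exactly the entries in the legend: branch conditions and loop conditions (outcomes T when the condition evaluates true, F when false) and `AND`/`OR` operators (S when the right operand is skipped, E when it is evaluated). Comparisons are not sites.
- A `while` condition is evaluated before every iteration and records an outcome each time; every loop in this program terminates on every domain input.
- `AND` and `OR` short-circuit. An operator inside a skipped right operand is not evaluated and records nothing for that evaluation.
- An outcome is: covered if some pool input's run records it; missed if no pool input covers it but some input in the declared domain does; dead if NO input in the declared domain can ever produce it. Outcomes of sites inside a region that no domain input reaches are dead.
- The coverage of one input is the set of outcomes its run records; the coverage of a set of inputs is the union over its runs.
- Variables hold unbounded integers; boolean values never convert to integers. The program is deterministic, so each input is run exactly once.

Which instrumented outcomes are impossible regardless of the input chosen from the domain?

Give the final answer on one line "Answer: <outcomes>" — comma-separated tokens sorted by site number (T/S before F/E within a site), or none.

checking every outcome against all 46 domain inputs:
  B6=S: no domain input ever produces it -> dead
  reachable outcomes have witnesses, e.g. B1=T (e.g. r=16), B1=F (e.g. r=-3), B2=T (e.g. r=20), B2=F (e.g. r=16)

Answer: B6=S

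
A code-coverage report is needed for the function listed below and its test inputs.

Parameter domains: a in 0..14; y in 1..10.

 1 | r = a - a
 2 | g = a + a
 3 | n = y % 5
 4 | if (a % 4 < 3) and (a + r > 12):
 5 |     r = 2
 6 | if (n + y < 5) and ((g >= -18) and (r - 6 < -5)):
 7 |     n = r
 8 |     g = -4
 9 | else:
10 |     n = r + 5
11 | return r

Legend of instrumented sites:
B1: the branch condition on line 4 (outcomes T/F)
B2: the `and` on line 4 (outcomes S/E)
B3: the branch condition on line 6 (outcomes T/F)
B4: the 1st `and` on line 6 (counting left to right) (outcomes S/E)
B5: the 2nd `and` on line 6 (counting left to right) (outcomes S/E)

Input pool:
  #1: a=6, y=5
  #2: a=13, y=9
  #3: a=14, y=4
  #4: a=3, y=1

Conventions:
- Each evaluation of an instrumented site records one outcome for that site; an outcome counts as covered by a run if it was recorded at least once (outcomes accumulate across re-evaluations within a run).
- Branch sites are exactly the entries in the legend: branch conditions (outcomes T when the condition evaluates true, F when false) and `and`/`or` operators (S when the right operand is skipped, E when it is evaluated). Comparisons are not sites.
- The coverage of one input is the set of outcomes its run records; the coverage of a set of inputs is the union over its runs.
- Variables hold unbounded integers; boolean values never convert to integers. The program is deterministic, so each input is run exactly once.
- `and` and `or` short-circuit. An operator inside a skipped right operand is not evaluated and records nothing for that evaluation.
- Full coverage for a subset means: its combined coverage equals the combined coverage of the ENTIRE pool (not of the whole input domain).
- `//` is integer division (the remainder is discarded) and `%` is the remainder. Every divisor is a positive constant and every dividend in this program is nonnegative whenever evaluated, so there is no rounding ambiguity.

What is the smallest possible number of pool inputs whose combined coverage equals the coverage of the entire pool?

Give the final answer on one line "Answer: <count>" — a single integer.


#1 (a=6, y=5) -> B2->E, B1->F, B4->S, B3->F; covered: B1=F, B2=E, B3=F, B4=S
#2 (a=13, y=9) -> B2->E, B1->T, B4->S, B3->F; covered: B1=T, B2=E, B3=F, B4=S
#3 (a=14, y=4) -> B2->E, B1->T, B4->S, B3->F; covered: B1=T, B2=E, B3=F, B4=S
#4 (a=3, y=1) -> B2->S, B1->F, B4->E, B5->E, B3->T; covered: B1=F, B2=S, B3=T, B4=E, B5=E
the full pool covers 9 outcomes: B1=T, B1=F, B2=S, B2=E, B3=T, B3=F, B4=S, B4=E, B5=E
no size-1 subset reaches all 9 outcomes (best union: 5/9)
the canonical winner is {2, 4}: size 2, full 9-outcome coverage, earliest index list among size-2 covers
Answer: 2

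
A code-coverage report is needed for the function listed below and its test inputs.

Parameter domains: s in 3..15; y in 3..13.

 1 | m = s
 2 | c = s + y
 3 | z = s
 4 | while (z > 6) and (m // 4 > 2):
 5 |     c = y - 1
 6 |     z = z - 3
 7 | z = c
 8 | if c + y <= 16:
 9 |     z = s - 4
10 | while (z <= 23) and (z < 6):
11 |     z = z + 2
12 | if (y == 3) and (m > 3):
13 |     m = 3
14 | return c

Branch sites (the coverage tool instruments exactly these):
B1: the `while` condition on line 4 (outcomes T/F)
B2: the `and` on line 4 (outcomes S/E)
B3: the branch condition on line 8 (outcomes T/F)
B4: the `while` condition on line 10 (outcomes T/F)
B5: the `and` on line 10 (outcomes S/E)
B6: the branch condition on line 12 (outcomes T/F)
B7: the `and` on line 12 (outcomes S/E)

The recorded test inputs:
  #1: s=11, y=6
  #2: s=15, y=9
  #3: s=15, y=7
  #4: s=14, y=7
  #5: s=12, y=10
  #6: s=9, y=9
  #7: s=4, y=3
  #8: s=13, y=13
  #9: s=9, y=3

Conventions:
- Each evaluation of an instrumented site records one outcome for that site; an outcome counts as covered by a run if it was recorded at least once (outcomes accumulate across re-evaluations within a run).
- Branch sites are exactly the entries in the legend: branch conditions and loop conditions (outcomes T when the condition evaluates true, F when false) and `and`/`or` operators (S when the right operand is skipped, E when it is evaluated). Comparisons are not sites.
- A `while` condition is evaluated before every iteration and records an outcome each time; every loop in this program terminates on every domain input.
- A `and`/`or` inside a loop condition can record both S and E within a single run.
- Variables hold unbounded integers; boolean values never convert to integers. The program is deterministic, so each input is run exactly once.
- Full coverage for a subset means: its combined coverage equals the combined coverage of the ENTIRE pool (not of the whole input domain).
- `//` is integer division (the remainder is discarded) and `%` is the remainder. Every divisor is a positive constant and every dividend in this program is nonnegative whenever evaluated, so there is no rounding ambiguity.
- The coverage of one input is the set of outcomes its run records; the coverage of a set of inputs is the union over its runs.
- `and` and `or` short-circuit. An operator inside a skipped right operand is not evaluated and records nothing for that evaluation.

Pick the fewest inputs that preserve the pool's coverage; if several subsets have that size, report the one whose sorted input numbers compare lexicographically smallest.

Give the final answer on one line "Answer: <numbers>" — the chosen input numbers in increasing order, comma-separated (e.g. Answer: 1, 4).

test 1 (s=11, y=6) hits B1=F, B2=E, B3=F, B4=F, B5=E, B6=F, B7=S
test 2 (s=15, y=9) hits B1=T, B1=F, B2=S, B2=E, B3=F, B4=F, B5=E, B6=F, B7=S
test 3 (s=15, y=7) hits B1=T, B1=F, B2=S, B2=E, B3=T, B4=F, B5=E, B6=F, B7=S
test 4 (s=14, y=7) hits B1=T, B1=F, B2=S, B2=E, B3=T, B4=F, B5=E, B6=F, B7=S
test 5 (s=12, y=10) hits B1=T, B1=F, B2=S, B2=E, B3=F, B4=F, B5=E, B6=F, B7=S
test 6 (s=9, y=9) hits B1=F, B2=E, B3=F, B4=F, B5=E, B6=F, B7=S
test 7 (s=4, y=3) hits B1=F, B2=S, B3=T, B4=T, B4=F, B5=E, B6=T, B7=E
test 8 (s=13, y=13) hits B1=T, B1=F, B2=S, B2=E, B3=F, B4=F, B5=E, B6=F, B7=S
test 9 (s=9, y=3) hits B1=F, B2=E, B3=T, B4=T, B4=F, B5=E, B6=T, B7=E
pool-wide coverage (13 outcomes): B1=T, B1=F, B2=S, B2=E, B3=T, B3=F, B4=T, B4=F, B5=E, B6=T, B6=F, B7=S, B7=E
every size-1 subset falls short of the 13 outcomes (best: 9/13)
inputs {2, 7} (size 2) cover everything; no size-2 subset with a lexicographically smaller index list covers all 13

Answer: 2, 7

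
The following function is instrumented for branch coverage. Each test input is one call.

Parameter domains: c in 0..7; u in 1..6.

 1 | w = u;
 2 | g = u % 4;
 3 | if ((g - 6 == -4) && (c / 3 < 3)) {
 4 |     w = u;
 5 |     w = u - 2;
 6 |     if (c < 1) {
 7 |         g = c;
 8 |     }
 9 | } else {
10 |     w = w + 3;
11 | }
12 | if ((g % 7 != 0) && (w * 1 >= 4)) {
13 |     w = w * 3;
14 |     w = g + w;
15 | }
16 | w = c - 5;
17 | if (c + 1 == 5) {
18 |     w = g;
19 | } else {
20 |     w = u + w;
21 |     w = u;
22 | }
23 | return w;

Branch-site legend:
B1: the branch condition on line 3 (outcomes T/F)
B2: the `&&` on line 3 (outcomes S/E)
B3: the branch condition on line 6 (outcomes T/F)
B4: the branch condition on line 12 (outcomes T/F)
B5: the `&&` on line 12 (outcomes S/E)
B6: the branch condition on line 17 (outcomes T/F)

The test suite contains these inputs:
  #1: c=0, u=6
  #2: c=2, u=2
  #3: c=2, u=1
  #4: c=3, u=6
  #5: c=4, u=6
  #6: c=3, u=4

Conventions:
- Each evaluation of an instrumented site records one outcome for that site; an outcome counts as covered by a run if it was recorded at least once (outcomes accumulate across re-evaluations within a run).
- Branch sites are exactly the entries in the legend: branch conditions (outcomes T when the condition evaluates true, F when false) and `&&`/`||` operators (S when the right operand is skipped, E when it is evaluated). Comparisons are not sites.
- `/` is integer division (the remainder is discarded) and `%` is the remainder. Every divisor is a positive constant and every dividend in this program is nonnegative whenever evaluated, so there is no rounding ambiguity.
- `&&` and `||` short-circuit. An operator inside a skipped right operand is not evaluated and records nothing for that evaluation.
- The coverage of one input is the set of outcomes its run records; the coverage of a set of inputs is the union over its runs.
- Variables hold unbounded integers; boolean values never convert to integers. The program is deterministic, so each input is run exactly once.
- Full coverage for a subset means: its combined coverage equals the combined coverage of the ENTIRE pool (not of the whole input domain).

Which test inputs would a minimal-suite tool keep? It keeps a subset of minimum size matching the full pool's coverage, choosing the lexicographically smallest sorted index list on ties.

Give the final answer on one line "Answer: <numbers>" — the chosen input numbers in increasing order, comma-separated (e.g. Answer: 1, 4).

input #1, c=0, u=6: outcomes B1=T, B2=E, B3=T, B4=F, B5=S, B6=F
input #2, c=2, u=2: outcomes B1=T, B2=E, B3=F, B4=F, B5=E, B6=F
input #3, c=2, u=1: outcomes B1=F, B2=S, B4=T, B5=E, B6=F
input #4, c=3, u=6: outcomes B1=T, B2=E, B3=F, B4=T, B5=E, B6=F
input #5, c=4, u=6: outcomes B1=T, B2=E, B3=F, B4=T, B5=E, B6=T
input #6, c=3, u=4: outcomes B1=F, B2=S, B4=F, B5=S, B6=F
together the pool reaches 12 outcomes: B1=T, B1=F, B2=S, B2=E, B3=T, B3=F, B4=T, B4=F, B5=S, B5=E, B6=T, B6=F
every size-1 subset falls short of the 12 outcomes (best: 6/12)
every size-2 subset falls short of the 12 outcomes (best: 11/12)
the canonical winner is {1, 3, 5}: size 3, full 12-outcome coverage, earliest index list among size-3 covers

Answer: 1, 3, 5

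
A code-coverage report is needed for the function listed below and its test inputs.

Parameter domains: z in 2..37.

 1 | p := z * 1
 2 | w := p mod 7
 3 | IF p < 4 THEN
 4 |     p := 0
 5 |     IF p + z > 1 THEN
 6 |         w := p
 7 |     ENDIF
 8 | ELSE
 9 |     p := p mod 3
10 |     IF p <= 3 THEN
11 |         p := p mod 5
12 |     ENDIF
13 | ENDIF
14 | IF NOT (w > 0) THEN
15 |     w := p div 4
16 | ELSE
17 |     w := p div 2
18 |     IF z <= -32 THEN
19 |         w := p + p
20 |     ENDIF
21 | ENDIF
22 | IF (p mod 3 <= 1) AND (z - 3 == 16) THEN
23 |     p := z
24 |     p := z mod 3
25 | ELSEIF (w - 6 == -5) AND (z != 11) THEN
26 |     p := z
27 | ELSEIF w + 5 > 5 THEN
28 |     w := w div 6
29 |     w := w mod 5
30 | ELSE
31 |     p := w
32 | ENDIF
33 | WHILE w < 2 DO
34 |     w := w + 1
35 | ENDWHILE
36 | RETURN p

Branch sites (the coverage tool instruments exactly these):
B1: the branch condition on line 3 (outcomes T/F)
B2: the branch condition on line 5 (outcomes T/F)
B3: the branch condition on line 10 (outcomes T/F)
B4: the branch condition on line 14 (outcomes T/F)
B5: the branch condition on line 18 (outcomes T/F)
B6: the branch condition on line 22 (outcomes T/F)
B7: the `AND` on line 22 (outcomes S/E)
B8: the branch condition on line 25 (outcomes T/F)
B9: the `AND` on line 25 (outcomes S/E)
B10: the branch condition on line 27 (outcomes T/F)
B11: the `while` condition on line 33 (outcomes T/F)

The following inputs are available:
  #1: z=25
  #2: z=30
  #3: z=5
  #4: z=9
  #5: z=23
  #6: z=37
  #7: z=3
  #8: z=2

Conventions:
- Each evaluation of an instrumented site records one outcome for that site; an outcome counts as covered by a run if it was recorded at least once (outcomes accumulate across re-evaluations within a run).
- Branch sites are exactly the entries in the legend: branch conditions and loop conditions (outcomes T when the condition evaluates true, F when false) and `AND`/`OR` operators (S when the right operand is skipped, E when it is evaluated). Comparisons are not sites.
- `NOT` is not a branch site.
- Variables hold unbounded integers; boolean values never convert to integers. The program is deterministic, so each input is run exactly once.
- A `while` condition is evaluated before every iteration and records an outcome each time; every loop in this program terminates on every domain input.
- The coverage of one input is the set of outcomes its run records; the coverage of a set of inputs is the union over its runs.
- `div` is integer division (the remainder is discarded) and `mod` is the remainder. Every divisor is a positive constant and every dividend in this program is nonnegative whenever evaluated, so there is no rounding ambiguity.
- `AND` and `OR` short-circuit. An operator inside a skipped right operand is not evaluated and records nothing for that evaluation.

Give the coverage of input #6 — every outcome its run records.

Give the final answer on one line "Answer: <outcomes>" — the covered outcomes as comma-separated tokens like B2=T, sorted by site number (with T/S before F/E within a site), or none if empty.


Simulating input #6 (z=37) step by step:
  B1->F, B3->T, B4->F, B5->F, B7->E, B6->F, B9->S, B8->F, B10->F, B11->T
  B11->T, B11->F
as a set, this run covers: B1=F, B3=T, B4=F, B5=F, B6=F, B7=E, B8=F, B9=S, B10=F, B11=T, B11=F
Answer: B1=F, B3=T, B4=F, B5=F, B6=F, B7=E, B8=F, B9=S, B10=F, B11=T, B11=F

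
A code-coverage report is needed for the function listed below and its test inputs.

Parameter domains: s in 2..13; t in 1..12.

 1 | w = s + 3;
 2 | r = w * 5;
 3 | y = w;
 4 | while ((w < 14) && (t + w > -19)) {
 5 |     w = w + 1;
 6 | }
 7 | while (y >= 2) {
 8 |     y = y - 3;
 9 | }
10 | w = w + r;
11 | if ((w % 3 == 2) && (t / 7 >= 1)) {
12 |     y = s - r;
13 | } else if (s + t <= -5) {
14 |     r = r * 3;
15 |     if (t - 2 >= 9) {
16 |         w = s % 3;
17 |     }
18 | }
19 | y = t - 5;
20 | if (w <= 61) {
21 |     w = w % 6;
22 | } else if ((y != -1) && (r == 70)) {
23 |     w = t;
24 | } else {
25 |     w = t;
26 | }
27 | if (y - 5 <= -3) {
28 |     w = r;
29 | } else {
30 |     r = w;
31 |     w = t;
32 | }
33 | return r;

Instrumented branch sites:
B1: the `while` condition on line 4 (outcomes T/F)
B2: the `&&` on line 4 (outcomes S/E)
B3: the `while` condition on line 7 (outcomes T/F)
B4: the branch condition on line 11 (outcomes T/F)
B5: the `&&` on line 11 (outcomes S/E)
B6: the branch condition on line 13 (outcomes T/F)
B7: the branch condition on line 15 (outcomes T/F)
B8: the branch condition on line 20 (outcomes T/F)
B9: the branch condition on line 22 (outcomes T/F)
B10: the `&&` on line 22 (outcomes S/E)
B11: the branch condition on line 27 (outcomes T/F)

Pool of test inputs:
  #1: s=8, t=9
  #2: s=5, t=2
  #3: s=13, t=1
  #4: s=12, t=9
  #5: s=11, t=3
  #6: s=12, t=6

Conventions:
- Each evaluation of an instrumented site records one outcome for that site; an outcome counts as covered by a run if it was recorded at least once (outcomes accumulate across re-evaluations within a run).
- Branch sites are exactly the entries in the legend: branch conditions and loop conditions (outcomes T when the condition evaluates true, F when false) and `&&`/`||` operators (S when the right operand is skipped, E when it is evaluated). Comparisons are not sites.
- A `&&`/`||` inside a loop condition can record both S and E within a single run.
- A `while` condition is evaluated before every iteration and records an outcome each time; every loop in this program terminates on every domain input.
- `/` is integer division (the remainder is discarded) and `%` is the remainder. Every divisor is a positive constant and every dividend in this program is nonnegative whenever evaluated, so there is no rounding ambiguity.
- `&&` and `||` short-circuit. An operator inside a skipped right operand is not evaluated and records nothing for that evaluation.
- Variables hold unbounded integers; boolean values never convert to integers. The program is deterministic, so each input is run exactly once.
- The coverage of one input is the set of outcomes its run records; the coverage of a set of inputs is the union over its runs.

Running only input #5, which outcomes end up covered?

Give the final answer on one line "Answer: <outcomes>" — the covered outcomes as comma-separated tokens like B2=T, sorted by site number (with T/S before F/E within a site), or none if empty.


Tracing the run of input #5 (s=11, t=3):
  B2->S, B1->F, B3->T, B3->T, B3->T, B3->T, B3->T, B3->F, B5->S, B4->F
  B6->F, B8->F, B10->E, B9->T, B11->T
as a set, this run covers: B1=F, B2=S, B3=T, B3=F, B4=F, B5=S, B6=F, B8=F, B9=T, B10=E, B11=T
Answer: B1=F, B2=S, B3=T, B3=F, B4=F, B5=S, B6=F, B8=F, B9=T, B10=E, B11=T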